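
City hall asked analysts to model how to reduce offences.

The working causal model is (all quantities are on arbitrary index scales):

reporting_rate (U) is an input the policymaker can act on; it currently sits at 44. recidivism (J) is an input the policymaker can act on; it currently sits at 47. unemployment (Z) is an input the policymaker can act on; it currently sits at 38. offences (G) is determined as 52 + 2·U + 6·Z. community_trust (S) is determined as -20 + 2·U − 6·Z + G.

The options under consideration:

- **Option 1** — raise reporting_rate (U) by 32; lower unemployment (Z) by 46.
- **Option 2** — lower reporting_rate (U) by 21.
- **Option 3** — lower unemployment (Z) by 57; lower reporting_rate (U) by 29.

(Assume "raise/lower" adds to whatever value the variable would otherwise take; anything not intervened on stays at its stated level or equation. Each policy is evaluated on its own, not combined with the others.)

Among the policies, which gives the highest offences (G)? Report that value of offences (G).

326

Option 1 (U + 32, Z − 46):
  U = 44 + 32 = 76
  Z = 38 − 46 = -8
  G = 52 + 2·76 + 6·(-8) = 156
Option 2 (U − 21):
  U = 44 − 21 = 23
  Z = 38
  G = 52 + 2·23 + 6·38 = 326
Option 3 (Z − 57, U − 29):
  U = 44 − 29 = 15
  Z = 38 − 57 = -19
  G = 52 + 2·15 + 6·(-19) = -32
Comparing — Option 1: G=156, Option 2: G=326, Option 3: G=-32. Highest is 326 (Option 2).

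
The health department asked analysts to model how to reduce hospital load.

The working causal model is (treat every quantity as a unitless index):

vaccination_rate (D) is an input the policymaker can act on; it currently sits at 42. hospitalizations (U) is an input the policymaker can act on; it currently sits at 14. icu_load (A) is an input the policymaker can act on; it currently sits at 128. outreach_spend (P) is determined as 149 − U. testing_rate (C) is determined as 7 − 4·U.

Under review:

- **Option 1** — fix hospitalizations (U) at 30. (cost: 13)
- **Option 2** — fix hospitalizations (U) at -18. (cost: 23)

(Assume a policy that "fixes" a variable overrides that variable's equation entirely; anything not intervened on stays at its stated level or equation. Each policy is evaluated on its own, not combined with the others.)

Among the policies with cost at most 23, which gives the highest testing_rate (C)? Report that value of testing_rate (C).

79

Option 1 (U := 30):
  U = 30
  C = 7 − 4·30 = -113
Option 2 (U := -18):
  U = -18
  C = 7 − 4·(-18) = 79
Comparing — Option 1: C=-113, Option 2: C=79. Highest is 79 (Option 2).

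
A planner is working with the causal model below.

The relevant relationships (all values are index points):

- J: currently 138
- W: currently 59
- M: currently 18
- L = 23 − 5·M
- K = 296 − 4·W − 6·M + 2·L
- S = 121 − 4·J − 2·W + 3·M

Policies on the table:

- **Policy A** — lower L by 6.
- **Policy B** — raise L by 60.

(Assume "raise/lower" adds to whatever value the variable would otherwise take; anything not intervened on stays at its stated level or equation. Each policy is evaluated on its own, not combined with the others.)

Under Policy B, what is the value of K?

Policy B (L + 60):
  W = 59
  M = 18
  L = 23 − 5·18 (+60 from intervention) = -7
  K = 296 − 4·59 − 6·18 + 2·(-7) = -62

-62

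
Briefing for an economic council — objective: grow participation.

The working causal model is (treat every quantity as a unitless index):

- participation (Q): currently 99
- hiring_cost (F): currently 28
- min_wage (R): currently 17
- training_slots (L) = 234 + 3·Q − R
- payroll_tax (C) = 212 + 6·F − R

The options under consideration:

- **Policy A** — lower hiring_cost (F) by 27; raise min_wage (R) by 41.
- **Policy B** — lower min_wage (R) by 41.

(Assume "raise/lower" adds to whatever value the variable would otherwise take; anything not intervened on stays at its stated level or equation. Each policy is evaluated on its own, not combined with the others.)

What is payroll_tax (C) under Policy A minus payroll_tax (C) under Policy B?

Policy A (F − 27, R + 41):
  F = 28 − 27 = 1
  R = 17 + 41 = 58
  C = 212 + 6·1 − 58 = 160
Policy B (R − 41):
  F = 28
  R = 17 − 41 = -24
  C = 212 + 6·28 − (-24) = 404
C: 160 − 404 = -244

-244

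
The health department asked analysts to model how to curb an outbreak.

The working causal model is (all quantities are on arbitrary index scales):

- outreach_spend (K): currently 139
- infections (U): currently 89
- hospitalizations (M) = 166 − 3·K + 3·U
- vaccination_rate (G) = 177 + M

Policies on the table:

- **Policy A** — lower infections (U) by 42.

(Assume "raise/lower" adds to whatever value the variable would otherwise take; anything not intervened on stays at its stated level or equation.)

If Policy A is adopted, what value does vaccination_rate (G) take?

Policy A (U − 42):
  K = 139
  U = 89 − 42 = 47
  M = 166 − 3·139 + 3·47 = -110
  G = 177 + (-110) = 67

67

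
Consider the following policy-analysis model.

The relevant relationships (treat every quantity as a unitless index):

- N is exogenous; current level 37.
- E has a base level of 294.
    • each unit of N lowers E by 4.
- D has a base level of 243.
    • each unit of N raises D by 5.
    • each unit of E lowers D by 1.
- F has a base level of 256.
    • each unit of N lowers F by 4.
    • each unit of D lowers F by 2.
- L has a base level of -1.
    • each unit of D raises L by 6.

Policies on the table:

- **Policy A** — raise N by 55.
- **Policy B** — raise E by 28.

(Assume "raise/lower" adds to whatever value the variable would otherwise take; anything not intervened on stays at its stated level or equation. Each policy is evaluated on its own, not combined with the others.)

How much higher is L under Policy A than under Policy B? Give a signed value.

Policy A (N + 55):
  N = 37 + 55 = 92
  E = 294 − 4·92 = -74
  D = 243 + 5·92 − (-74) = 777
  L = -1 + 6·777 = 4661
Policy B (E + 28):
  N = 37
  E = 294 − 4·37 (+28 from intervention) = 174
  D = 243 + 5·37 − 174 = 254
  L = -1 + 6·254 = 1523
L: 4661 − 1523 = 3138

3138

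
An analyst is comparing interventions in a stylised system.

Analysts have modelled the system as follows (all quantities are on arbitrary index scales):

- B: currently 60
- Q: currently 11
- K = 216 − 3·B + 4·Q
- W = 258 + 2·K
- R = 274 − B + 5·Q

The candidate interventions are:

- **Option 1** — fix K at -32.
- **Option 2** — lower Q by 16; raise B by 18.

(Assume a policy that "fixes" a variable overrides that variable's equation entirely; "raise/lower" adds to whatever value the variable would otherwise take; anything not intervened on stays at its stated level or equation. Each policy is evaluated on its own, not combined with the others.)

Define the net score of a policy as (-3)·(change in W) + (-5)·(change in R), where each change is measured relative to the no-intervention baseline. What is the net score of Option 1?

672

Baseline:
  B = 60
  Q = 11
  K = 216 − 3·60 + 4·11 = 80
  W = 258 + 2·80 = 418
  R = 274 − 60 + 5·11 = 269
Option 1 (K := -32):
  B = 60
  Q = 11
  K = -32
  W = 258 + 2·(-32) = 194
  R = 274 − 60 + 5·11 = 269
ΔW = 194 − 418 = -224; ΔR = 269 − 269 = 0
Score = (-3)·(-224) + (-5)·0 = 672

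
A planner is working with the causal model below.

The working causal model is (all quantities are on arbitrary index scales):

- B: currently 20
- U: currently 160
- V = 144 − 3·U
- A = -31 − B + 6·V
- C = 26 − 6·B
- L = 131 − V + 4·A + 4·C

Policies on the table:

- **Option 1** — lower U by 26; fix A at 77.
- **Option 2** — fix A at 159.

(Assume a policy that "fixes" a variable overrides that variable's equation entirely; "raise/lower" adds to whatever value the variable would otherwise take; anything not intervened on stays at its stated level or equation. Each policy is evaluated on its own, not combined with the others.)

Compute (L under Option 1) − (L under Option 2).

-406

Option 1 (U − 26, A := 77):
  B = 20
  U = 160 − 26 = 134
  V = 144 − 3·134 = -258
  A = 77
  C = 26 − 6·20 = -94
  L = 131 − (-258) + 4·77 + 4·(-94) = 321
Option 2 (A := 159):
  B = 20
  U = 160
  V = 144 − 3·160 = -336
  A = 159
  C = 26 − 6·20 = -94
  L = 131 − (-336) + 4·159 + 4·(-94) = 727
L: 321 − 727 = -406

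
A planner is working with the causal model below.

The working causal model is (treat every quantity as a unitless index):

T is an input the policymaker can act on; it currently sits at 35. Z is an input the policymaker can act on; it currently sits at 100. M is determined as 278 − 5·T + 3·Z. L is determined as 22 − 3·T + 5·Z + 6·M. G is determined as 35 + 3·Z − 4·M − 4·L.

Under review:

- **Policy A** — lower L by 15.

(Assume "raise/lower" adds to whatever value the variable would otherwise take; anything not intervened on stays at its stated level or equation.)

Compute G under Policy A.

-12557

Policy A (L − 15):
  T = 35
  Z = 100
  M = 278 − 5·35 + 3·100 = 403
  L = 22 − 3·35 + 5·100 + 6·403 (−15 from intervention) = 2820
  G = 35 + 3·100 − 4·403 − 4·2820 = -12557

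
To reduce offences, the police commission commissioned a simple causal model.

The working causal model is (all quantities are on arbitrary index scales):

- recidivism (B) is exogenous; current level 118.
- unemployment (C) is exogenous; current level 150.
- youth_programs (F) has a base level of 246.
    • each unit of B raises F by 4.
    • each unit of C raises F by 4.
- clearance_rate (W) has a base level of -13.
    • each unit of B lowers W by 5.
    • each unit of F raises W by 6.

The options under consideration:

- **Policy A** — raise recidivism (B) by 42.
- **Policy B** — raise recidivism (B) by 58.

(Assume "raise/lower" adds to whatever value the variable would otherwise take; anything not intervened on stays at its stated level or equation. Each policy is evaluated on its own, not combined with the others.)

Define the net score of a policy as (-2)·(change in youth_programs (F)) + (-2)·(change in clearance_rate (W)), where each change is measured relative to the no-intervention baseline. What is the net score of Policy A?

-1932

Baseline:
  B = 118
  C = 150
  F = 246 + 4·118 + 4·150 = 1318
  W = -13 − 5·118 + 6·1318 = 7305
Policy A (B + 42):
  B = 118 + 42 = 160
  C = 150
  F = 246 + 4·160 + 4·150 = 1486
  W = -13 − 5·160 + 6·1486 = 8103
ΔF = 1486 − 1318 = 168; ΔW = 8103 − 7305 = 798
Score = (-2)·168 + (-2)·798 = -1932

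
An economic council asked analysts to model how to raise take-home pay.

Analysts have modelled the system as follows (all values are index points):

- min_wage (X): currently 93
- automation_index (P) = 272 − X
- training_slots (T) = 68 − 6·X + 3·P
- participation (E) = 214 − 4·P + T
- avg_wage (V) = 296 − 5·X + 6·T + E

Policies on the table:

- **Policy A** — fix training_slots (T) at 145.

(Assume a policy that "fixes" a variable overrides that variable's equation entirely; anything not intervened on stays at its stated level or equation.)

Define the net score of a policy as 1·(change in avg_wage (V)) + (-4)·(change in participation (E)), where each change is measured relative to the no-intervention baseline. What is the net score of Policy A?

294

Baseline:
  X = 93
  P = 272 − 93 = 179
  T = 68 − 6·93 + 3·179 = 47
  E = 214 − 4·179 + 47 = -455
  V = 296 − 5·93 + 6·47 + (-455) = -342
Policy A (T := 145):
  X = 93
  P = 272 − 93 = 179
  T = 145
  E = 214 − 4·179 + 145 = -357
  V = 296 − 5·93 + 6·145 + (-357) = 344
ΔV = 344 − (-342) = 686; ΔE = -357 − (-455) = 98
Score = 1·686 + (-4)·98 = 294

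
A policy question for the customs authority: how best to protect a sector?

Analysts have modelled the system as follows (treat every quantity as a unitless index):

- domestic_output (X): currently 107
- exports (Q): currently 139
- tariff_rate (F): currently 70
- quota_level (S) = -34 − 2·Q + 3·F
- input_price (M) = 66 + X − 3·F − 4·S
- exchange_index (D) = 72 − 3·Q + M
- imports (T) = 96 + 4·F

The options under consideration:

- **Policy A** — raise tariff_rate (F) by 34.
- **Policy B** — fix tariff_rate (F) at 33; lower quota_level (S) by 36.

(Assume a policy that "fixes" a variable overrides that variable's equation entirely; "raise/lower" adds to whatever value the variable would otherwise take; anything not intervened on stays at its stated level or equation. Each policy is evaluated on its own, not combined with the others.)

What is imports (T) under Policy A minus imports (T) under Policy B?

284

Policy A (F + 34):
  F = 70 + 34 = 104
  T = 96 + 4·104 = 512
Policy B (F := 33, S − 36):
  F = 33
  T = 96 + 4·33 = 228
T: 512 − 228 = 284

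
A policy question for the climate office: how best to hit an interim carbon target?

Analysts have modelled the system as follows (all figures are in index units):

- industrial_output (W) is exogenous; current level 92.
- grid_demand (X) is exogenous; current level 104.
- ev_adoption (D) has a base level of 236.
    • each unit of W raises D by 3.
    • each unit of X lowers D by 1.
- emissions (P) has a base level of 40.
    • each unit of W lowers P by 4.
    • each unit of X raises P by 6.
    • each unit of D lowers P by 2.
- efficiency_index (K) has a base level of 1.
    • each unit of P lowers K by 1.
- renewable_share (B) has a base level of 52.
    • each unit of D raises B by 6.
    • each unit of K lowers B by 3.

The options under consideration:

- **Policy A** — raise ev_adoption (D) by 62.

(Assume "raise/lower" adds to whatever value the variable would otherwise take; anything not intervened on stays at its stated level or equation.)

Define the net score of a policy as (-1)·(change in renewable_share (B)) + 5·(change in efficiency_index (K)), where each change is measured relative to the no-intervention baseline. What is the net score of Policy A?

620

Baseline:
  W = 92
  X = 104
  D = 236 + 3·92 − 104 = 408
  P = 40 − 4·92 + 6·104 − 2·408 = -520
  K = 1 − (-520) = 521
  B = 52 + 6·408 − 3·521 = 937
Policy A (D + 62):
  W = 92
  X = 104
  D = 236 + 3·92 − 104 (+62 from intervention) = 470
  P = 40 − 4·92 + 6·104 − 2·470 = -644
  K = 1 − (-644) = 645
  B = 52 + 6·470 − 3·645 = 937
ΔB = 937 − 937 = 0; ΔK = 645 − 521 = 124
Score = (-1)·0 + 5·124 = 620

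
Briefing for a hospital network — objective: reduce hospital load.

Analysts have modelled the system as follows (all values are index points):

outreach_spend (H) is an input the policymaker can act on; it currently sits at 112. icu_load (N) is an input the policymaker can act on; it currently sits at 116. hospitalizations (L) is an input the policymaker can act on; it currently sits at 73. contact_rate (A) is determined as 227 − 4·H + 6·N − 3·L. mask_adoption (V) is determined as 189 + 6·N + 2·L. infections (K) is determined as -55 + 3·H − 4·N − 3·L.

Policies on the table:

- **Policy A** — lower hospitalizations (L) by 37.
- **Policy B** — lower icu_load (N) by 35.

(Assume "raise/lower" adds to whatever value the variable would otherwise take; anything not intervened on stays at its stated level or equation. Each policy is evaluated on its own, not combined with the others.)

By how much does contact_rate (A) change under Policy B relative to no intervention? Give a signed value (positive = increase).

Baseline:
  H = 112
  N = 116
  L = 73
  A = 227 − 4·112 + 6·116 − 3·73 = 256
Policy B (N − 35):
  H = 112
  N = 116 − 35 = 81
  L = 73
  A = 227 − 4·112 + 6·81 − 3·73 = 46
Change in A: 46 − 256 = -210

-210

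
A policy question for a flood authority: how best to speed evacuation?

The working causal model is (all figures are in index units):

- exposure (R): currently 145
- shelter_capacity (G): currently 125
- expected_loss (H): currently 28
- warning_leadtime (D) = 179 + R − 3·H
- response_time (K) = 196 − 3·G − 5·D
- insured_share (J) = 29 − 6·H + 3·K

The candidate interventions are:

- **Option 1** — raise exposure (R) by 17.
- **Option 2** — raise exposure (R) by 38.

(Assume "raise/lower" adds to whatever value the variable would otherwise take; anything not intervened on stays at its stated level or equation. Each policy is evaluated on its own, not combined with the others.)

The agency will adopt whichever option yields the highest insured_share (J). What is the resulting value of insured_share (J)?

Option 1 (R + 17):
  R = 145 + 17 = 162
  G = 125
  H = 28
  D = 179 + 162 − 3·28 = 257
  K = 196 − 3·125 − 5·257 = -1464
  J = 29 − 6·28 + 3·(-1464) = -4531
Option 2 (R + 38):
  R = 145 + 38 = 183
  G = 125
  H = 28
  D = 179 + 183 − 3·28 = 278
  K = 196 − 3·125 − 5·278 = -1569
  J = 29 − 6·28 + 3·(-1569) = -4846
Comparing — Option 1: J=-4531, Option 2: J=-4846. Highest is -4531 (Option 1).

-4531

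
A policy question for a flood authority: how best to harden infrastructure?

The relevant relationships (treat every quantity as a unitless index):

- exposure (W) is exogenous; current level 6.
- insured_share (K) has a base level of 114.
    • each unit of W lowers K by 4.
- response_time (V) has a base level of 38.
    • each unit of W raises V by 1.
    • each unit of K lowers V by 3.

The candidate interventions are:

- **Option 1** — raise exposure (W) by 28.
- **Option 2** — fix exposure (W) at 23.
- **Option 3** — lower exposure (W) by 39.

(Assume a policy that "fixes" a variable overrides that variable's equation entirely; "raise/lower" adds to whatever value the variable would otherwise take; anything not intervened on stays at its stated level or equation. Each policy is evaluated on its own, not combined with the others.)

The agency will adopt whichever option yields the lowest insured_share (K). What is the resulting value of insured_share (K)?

-22

Option 1 (W + 28):
  W = 6 + 28 = 34
  K = 114 − 4·34 = -22
Option 2 (W := 23):
  W = 23
  K = 114 − 4·23 = 22
Option 3 (W − 39):
  W = 6 − 39 = -33
  K = 114 − 4·(-33) = 246
Comparing — Option 1: K=-22, Option 2: K=22, Option 3: K=246. Lowest is -22 (Option 1).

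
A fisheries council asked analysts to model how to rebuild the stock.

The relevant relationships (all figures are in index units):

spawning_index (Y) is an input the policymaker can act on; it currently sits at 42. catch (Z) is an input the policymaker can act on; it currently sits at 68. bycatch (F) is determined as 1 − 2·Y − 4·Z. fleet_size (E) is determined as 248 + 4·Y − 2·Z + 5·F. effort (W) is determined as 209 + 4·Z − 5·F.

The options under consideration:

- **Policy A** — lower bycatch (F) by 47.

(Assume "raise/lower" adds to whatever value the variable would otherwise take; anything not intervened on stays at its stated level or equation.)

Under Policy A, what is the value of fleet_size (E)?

-1730

Policy A (F − 47):
  Y = 42
  Z = 68
  F = 1 − 2·42 − 4·68 (−47 from intervention) = -402
  E = 248 + 4·42 − 2·68 + 5·(-402) = -1730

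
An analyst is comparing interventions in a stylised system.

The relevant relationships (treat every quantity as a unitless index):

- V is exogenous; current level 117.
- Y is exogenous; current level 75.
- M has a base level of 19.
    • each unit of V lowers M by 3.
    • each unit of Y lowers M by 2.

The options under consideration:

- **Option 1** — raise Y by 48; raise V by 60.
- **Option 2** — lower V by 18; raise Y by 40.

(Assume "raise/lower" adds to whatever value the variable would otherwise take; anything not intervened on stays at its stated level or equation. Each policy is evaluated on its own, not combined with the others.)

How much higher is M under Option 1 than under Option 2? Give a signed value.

Option 1 (Y + 48, V + 60):
  V = 117 + 60 = 177
  Y = 75 + 48 = 123
  M = 19 − 3·177 − 2·123 = -758
Option 2 (V − 18, Y + 40):
  V = 117 − 18 = 99
  Y = 75 + 40 = 115
  M = 19 − 3·99 − 2·115 = -508
M: -758 − (-508) = -250

-250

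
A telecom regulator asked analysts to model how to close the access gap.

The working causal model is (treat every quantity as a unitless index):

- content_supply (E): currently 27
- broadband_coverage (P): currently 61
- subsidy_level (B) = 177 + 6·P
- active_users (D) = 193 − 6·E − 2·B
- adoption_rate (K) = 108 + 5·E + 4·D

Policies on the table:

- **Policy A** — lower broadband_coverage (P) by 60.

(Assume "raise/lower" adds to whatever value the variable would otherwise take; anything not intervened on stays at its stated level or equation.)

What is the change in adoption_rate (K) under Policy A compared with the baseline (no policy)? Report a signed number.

2880

Baseline:
  E = 27
  P = 61
  B = 177 + 6·61 = 543
  D = 193 − 6·27 − 2·543 = -1055
  K = 108 + 5·27 + 4·(-1055) = -3977
Policy A (P − 60):
  E = 27
  P = 61 − 60 = 1
  B = 177 + 6·1 = 183
  D = 193 − 6·27 − 2·183 = -335
  K = 108 + 5·27 + 4·(-335) = -1097
Change in K: -1097 − (-3977) = 2880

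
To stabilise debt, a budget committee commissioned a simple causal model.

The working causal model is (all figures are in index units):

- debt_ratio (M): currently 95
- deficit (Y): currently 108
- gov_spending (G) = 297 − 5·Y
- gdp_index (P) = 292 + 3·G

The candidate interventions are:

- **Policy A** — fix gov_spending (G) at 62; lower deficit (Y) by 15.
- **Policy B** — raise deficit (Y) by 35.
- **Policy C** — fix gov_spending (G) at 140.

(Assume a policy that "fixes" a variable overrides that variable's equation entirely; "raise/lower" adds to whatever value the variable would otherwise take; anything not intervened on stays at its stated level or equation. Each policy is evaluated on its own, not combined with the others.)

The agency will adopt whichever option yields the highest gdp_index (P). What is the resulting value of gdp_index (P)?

Policy A (G := 62, Y − 15):
  Y = 108 − 15 = 93
  G = 62
  P = 292 + 3·62 = 478
Policy B (Y + 35):
  Y = 108 + 35 = 143
  G = 297 − 5·143 = -418
  P = 292 + 3·(-418) = -962
Policy C (G := 140):
  Y = 108
  G = 140
  P = 292 + 3·140 = 712
Comparing — Policy A: P=478, Policy B: P=-962, Policy C: P=712. Highest is 712 (Policy C).

712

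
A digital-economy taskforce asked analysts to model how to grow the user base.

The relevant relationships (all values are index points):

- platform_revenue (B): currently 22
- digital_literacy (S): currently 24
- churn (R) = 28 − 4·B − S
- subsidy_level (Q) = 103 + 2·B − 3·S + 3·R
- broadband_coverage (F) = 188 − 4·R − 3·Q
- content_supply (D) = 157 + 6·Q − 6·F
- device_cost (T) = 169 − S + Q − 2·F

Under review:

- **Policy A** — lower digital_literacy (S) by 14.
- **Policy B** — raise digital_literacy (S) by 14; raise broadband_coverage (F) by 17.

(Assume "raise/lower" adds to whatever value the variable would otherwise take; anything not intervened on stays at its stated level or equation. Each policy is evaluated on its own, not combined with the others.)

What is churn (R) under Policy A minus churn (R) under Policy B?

28

Policy A (S − 14):
  B = 22
  S = 24 − 14 = 10
  R = 28 − 4·22 − 10 = -70
Policy B (S + 14, F + 17):
  B = 22
  S = 24 + 14 = 38
  R = 28 − 4·22 − 38 = -98
R: -70 − (-98) = 28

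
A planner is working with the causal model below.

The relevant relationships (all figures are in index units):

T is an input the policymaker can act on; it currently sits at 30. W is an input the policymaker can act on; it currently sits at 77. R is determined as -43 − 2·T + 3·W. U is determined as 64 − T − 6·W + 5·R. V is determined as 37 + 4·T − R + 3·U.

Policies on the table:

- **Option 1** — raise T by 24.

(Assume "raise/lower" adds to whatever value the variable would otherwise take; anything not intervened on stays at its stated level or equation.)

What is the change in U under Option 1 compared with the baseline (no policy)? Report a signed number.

Baseline:
  T = 30
  W = 77
  R = -43 − 2·30 + 3·77 = 128
  U = 64 − 30 − 6·77 + 5·128 = 212
Option 1 (T + 24):
  T = 30 + 24 = 54
  W = 77
  R = -43 − 2·54 + 3·77 = 80
  U = 64 − 54 − 6·77 + 5·80 = -52
Change in U: -52 − 212 = -264

-264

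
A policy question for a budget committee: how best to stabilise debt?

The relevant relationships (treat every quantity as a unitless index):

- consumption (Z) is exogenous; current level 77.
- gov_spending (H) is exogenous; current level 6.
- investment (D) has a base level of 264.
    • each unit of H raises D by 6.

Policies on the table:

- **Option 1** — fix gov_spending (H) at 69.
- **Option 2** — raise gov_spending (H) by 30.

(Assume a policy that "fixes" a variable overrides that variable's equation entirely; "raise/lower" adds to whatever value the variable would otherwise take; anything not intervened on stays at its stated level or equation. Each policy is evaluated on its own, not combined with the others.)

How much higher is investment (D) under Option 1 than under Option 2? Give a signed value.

198

Option 1 (H := 69):
  H = 69
  D = 264 + 6·69 = 678
Option 2 (H + 30):
  H = 6 + 30 = 36
  D = 264 + 6·36 = 480
D: 678 − 480 = 198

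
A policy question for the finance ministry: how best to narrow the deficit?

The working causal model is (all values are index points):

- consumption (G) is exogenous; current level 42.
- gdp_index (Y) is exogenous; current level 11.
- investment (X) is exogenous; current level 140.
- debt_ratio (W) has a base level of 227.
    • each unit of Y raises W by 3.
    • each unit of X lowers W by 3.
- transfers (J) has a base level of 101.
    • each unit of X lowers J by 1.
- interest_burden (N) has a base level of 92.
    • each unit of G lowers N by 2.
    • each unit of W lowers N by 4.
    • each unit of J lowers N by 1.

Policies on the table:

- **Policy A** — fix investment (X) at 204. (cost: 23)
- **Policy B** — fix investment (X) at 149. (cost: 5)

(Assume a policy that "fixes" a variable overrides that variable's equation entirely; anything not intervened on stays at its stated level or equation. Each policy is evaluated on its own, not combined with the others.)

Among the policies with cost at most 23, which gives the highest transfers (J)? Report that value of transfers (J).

Policy A (X := 204):
  X = 204
  J = 101 − 204 = -103
Policy B (X := 149):
  X = 149
  J = 101 − 149 = -48
Comparing — Policy A: J=-103, Policy B: J=-48. Highest is -48 (Policy B).

-48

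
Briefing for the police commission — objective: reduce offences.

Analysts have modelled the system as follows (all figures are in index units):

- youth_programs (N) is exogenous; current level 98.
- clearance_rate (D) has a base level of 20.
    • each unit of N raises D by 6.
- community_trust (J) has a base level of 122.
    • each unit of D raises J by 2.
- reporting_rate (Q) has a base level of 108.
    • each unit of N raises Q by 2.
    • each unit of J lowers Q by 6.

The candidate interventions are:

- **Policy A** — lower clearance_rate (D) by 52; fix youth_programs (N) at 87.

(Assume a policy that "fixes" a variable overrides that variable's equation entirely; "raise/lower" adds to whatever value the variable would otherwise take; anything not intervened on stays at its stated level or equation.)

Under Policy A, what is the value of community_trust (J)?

Policy A (D − 52, N := 87):
  N = 87
  D = 20 + 6·87 (−52 from intervention) = 490
  J = 122 + 2·490 = 1102

1102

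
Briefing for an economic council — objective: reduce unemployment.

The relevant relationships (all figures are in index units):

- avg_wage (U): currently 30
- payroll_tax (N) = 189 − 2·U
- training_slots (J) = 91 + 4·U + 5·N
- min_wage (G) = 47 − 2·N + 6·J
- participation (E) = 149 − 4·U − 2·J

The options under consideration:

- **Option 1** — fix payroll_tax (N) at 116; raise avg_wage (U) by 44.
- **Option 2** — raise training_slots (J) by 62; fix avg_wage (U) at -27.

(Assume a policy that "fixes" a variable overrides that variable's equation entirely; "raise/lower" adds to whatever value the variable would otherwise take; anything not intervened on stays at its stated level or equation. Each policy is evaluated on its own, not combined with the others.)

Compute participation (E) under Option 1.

-2081

Option 1 (N := 116, U + 44):
  U = 30 + 44 = 74
  N = 116
  J = 91 + 4·74 + 5·116 = 967
  E = 149 − 4·74 − 2·967 = -2081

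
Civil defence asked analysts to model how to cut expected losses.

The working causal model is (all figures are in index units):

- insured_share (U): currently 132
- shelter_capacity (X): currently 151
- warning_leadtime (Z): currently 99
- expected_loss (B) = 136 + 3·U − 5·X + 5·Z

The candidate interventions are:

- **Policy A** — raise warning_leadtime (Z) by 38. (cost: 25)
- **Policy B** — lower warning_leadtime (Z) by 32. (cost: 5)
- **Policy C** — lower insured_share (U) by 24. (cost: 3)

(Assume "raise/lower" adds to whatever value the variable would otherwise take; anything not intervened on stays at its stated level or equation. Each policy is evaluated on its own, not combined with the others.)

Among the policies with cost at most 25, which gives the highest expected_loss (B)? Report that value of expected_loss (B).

Policy A (Z + 38):
  U = 132
  X = 151
  Z = 99 + 38 = 137
  B = 136 + 3·132 − 5·151 + 5·137 = 462
Policy B (Z − 32):
  U = 132
  X = 151
  Z = 99 − 32 = 67
  B = 136 + 3·132 − 5·151 + 5·67 = 112
Policy C (U − 24):
  U = 132 − 24 = 108
  X = 151
  Z = 99
  B = 136 + 3·108 − 5·151 + 5·99 = 200
Comparing — Policy A: B=462, Policy B: B=112, Policy C: B=200. Highest is 462 (Policy A).

462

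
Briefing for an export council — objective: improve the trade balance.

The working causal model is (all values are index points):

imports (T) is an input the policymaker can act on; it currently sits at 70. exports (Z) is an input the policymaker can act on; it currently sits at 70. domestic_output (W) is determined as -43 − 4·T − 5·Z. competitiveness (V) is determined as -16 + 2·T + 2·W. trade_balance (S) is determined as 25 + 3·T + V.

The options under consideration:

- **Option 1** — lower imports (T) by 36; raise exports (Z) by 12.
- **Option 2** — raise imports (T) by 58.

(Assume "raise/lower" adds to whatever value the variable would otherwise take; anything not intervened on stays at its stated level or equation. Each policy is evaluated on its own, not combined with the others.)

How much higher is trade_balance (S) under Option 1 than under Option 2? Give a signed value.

Option 1 (T − 36, Z + 12):
  T = 70 − 36 = 34
  Z = 70 + 12 = 82
  W = -43 − 4·34 − 5·82 = -589
  V = -16 + 2·34 + 2·(-589) = -1126
  S = 25 + 3·34 + (-1126) = -999
Option 2 (T + 58):
  T = 70 + 58 = 128
  Z = 70
  W = -43 − 4·128 − 5·70 = -905
  V = -16 + 2·128 + 2·(-905) = -1570
  S = 25 + 3·128 + (-1570) = -1161
S: -999 − (-1161) = 162

162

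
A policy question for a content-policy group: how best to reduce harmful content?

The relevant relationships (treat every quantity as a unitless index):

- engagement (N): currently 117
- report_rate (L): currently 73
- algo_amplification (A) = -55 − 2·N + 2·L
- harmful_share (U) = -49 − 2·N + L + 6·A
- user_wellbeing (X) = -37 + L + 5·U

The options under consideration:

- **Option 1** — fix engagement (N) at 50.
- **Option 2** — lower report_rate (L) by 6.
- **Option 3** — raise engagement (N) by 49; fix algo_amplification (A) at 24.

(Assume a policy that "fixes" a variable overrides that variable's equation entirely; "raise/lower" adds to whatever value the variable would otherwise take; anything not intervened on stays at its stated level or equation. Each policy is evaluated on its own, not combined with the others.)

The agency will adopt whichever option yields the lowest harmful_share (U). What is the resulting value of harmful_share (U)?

-1146

Option 1 (N := 50):
  N = 50
  L = 73
  A = -55 − 2·50 + 2·73 = -9
  U = -49 − 2·50 + 73 + 6·(-9) = -130
Option 2 (L − 6):
  N = 117
  L = 73 − 6 = 67
  A = -55 − 2·117 + 2·67 = -155
  U = -49 − 2·117 + 67 + 6·(-155) = -1146
Option 3 (N + 49, A := 24):
  N = 117 + 49 = 166
  L = 73
  A = 24
  U = -49 − 2·166 + 73 + 6·24 = -164
Comparing — Option 1: U=-130, Option 2: U=-1146, Option 3: U=-164. Lowest is -1146 (Option 2).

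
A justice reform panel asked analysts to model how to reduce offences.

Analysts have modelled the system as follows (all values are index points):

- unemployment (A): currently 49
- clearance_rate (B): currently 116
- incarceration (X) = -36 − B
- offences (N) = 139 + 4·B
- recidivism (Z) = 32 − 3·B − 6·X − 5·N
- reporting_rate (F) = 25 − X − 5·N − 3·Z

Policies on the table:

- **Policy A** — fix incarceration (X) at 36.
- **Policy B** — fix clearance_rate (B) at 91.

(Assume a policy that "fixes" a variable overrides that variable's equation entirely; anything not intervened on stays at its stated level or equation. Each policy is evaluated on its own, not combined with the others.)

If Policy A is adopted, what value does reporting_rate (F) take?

7615

Policy A (X := 36):
  B = 116
  X = 36
  N = 139 + 4·116 = 603
  Z = 32 − 3·116 − 6·36 − 5·603 = -3547
  F = 25 − 36 − 5·603 − 3·(-3547) = 7615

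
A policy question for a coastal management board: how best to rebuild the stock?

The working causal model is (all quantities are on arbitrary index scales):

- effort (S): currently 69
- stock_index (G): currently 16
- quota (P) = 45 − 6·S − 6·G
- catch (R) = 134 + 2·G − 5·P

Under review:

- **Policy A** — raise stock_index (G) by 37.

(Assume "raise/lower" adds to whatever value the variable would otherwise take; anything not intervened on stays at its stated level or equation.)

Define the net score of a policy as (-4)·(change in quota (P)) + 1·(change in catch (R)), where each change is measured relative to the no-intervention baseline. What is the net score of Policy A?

Baseline:
  S = 69
  G = 16
  P = 45 − 6·69 − 6·16 = -465
  R = 134 + 2·16 − 5·(-465) = 2491
Policy A (G + 37):
  S = 69
  G = 16 + 37 = 53
  P = 45 − 6·69 − 6·53 = -687
  R = 134 + 2·53 − 5·(-687) = 3675
ΔP = -687 − (-465) = -222; ΔR = 3675 − 2491 = 1184
Score = (-4)·(-222) + 1·1184 = 2072

2072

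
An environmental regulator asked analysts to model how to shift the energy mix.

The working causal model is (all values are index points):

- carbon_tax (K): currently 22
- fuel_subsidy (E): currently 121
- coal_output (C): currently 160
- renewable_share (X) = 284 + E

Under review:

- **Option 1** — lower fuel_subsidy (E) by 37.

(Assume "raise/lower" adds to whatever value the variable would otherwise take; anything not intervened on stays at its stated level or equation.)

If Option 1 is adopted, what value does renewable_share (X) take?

368

Option 1 (E − 37):
  E = 121 − 37 = 84
  X = 284 + 84 = 368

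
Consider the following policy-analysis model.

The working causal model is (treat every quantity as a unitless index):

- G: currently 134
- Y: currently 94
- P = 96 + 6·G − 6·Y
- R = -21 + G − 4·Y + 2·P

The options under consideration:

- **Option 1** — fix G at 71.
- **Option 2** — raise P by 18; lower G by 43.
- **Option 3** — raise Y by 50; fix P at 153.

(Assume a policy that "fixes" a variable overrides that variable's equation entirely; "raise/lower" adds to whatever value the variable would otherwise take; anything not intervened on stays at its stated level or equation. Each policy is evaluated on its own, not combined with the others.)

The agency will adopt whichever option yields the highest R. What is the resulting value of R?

Option 1 (G := 71):
  G = 71
  Y = 94
  P = 96 + 6·71 − 6·94 = -42
  R = -21 + 71 − 4·94 + 2·(-42) = -410
Option 2 (P + 18, G − 43):
  G = 134 − 43 = 91
  Y = 94
  P = 96 + 6·91 − 6·94 (+18 from intervention) = 96
  R = -21 + 91 − 4·94 + 2·96 = -114
Option 3 (Y + 50, P := 153):
  G = 134
  Y = 94 + 50 = 144
  P = 153
  R = -21 + 134 − 4·144 + 2·153 = -157
Comparing — Option 1: R=-410, Option 2: R=-114, Option 3: R=-157. Highest is -114 (Option 2).

-114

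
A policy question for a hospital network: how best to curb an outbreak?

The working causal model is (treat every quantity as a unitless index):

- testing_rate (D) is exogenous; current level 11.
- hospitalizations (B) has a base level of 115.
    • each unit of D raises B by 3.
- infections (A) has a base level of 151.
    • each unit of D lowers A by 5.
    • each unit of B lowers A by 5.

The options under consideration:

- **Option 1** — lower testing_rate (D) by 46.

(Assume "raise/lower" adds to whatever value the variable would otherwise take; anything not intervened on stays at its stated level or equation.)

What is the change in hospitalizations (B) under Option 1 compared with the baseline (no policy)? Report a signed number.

Baseline:
  D = 11
  B = 115 + 3·11 = 148
Option 1 (D − 46):
  D = 11 − 46 = -35
  B = 115 + 3·(-35) = 10
Change in B: 10 − 148 = -138

-138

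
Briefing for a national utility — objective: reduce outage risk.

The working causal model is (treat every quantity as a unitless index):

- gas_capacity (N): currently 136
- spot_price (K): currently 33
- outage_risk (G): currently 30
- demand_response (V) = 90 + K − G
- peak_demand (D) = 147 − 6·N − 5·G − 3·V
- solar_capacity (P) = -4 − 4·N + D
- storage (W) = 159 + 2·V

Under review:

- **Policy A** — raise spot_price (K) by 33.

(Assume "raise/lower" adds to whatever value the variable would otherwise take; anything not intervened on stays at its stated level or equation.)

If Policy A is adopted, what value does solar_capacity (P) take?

Policy A (K + 33):
  N = 136
  K = 33 + 33 = 66
  G = 30
  V = 90 + 66 − 30 = 126
  D = 147 − 6·136 − 5·30 − 3·126 = -1197
  P = -4 − 4·136 + (-1197) = -1745

-1745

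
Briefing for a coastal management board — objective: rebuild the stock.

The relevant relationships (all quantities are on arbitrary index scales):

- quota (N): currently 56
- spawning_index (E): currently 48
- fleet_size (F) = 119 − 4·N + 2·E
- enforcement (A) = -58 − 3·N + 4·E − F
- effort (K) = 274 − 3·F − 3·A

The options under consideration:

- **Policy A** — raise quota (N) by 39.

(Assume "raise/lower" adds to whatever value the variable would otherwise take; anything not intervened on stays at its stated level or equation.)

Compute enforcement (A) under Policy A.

Policy A (N + 39):
  N = 56 + 39 = 95
  E = 48
  F = 119 − 4·95 + 2·48 = -165
  A = -58 − 3·95 + 4·48 − (-165) = 14

14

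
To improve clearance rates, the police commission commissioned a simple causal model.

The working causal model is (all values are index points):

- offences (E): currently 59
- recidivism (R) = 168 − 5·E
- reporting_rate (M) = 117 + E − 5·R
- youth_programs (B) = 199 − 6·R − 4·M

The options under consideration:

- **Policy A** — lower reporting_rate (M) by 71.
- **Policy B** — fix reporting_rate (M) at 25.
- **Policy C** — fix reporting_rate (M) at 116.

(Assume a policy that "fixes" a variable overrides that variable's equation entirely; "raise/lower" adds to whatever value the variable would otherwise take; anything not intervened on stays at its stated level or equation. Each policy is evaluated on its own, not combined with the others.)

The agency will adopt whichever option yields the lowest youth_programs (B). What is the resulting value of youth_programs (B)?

Policy A (M − 71):
  E = 59
  R = 168 − 5·59 = -127
  M = 117 + 59 − 5·(-127) (−71 from intervention) = 740
  B = 199 − 6·(-127) − 4·740 = -1999
Policy B (M := 25):
  E = 59
  R = 168 − 5·59 = -127
  M = 25
  B = 199 − 6·(-127) − 4·25 = 861
Policy C (M := 116):
  E = 59
  R = 168 − 5·59 = -127
  M = 116
  B = 199 − 6·(-127) − 4·116 = 497
Comparing — Policy A: B=-1999, Policy B: B=861, Policy C: B=497. Lowest is -1999 (Policy A).

-1999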